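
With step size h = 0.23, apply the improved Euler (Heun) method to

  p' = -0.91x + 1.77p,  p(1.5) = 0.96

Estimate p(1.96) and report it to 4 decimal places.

Heun: k1 = f(x_n, p_n); k2 = f(x_n + h, p_n + h·k1); p_{n+1} = p_n + (h/2)·(k1 + k2).
x=1.500000, p=0.960000:
  k1 = f(1.500000, 0.960000) = 0.334200
  k2 = f(1.730000, 1.036866) = 0.260953
  p ← 0.960000 + (0.23/2)·(0.334200 + 0.260953) = 1.028443
x=1.730000, p=1.028443:
  k1 = f(1.730000, 1.028443) = 0.246043
  k2 = f(1.960000, 1.085033) = 0.136908
  p ← 1.028443 + (0.23/2)·(0.246043 + 0.136908) = 1.072482
p(1.96) ≈ 1.0725

1.0725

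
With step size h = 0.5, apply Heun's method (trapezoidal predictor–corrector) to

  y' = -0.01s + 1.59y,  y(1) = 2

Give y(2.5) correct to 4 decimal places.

18.7382

Heun: k1 = f(s_n, y_n); k2 = f(s_n + h, y_n + h·k1); y_{n+1} = y_n + (h/2)·(k1 + k2).
s=1.000000, y=2.000000:
  k1 = f(1.000000, 2.000000) = 3.170000
  k2 = f(1.500000, 3.585000) = 5.685150
  y ← 2.000000 + (0.5/2)·(3.170000 + 5.685150) = 4.213788
s=1.500000, y=4.213788:
  k1 = f(1.500000, 4.213788) = 6.684922
  k2 = f(2.000000, 7.556249) = 11.994435
  y ← 4.213788 + (0.5/2)·(6.684922 + 11.994435) = 8.883627
s=2.000000, y=8.883627:
  k1 = f(2.000000, 8.883627) = 14.104967
  k2 = f(2.500000, 15.936110) = 25.313415
  y ← 8.883627 + (0.5/2)·(14.104967 + 25.313415) = 18.738222
y(2.5) ≈ 18.7382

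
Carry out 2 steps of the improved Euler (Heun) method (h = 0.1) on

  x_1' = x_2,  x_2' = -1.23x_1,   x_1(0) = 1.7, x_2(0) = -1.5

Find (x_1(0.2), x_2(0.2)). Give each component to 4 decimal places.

Heun on (x_1,x_2): k1 = f(t_n, state_n); k2 = f(t_n + h, state_n + h·k1); state_{n+1} = state_n + (h/2)·(k1 + k2).
0.000000: (1.700000, -1.500000)
  k1 = (-1.500000, -2.091000)
  predictor → (1.550000, -1.709100)
  k2 = (-1.709100, -1.906500)
  → (1.539545, -1.699875)
0.100000: (1.539545, -1.699875)
  k1 = (-1.699875, -1.893640)
  predictor → (1.369557, -1.889239)
  k2 = (-1.889239, -1.684556)
  → (1.360089, -1.878785)
(x_1(0.2), x_2(0.2)) ≈ (1.3601, -1.8788)

1.3601, -1.8788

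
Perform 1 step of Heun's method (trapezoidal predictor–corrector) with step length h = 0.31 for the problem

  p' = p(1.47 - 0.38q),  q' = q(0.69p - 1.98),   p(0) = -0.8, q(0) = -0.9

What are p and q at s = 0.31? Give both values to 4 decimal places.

Heun on (p,q): k1 = f(s_n, state_n); k2 = f(s_n + h, state_n + h·k1); state_{n+1} = state_n + (h/2)·(k1 + k2).
0.000000: (-0.800000, -0.900000)
  k1 = (-1.449600, 2.278800)
  predictor → (-1.249376, -0.193572)
  k2 = (-1.928484, 0.550145)
  → (-1.323603, -0.461514)
(p(0.31), q(0.31)) ≈ (-1.3236, -0.4615)

-1.3236, -0.4615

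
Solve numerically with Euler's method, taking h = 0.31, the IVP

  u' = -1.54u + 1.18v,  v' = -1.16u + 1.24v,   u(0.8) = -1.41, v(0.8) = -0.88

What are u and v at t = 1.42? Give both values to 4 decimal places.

-0.8135, -0.6039

Euler on (u,v): u_{n+1} = u_n + h·u', v_{n+1} = v_n + h·v'.
0.800000: (-1.410000, -0.880000); f=(1.133000, 0.544400) → (-1.058770, -0.711236)
1.110000: (-1.058770, -0.711236); f=(0.791247, 0.346241) → (-0.813483, -0.603901)
(u(1.42), v(1.42)) ≈ (-0.8135, -0.6039)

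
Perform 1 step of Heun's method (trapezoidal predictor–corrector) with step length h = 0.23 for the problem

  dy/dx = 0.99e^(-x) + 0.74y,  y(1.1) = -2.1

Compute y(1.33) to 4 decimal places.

Heun: k1 = f(x_n, y_n); k2 = f(x_n + h, y_n + h·k1); y_{n+1} = y_n + (h/2)·(k1 + k2).
x=1.100000, y=-2.100000:
  k1 = f(1.100000, -2.100000) = -1.224458
  k2 = f(1.330000, -2.381625) = -1.500570
  y ← -2.100000 + (0.23/2)·(-1.224458 + (-1.500570)) = -2.413378
y(1.33) ≈ -2.4134

-2.4134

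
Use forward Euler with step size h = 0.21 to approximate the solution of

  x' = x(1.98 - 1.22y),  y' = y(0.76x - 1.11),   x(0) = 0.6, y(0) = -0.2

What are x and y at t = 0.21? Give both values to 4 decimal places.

Euler on (x,y): x_{n+1} = x_n + h·x', y_{n+1} = y_n + h·y'.
0.000000: (0.600000, -0.200000); f=(1.334400, 0.130800) → (0.880224, -0.172532)
(x(0.21), y(0.21)) ≈ (0.8802, -0.1725)

0.8802, -0.1725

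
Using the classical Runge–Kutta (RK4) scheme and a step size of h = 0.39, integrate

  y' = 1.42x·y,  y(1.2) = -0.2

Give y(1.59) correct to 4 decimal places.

-0.4325

RK4: k1 = f(x_n, y_n); k2 = f(x_n + h/2, y_n + (h/2)·k1); k3 = f(x_n + h/2, y_n + (h/2)·k2); k4 = f(x_n + h, y_n + h·k3); y_{n+1} = y_n + (h/6)·(k1 + 2k2 + 2k3 + k4).
x=1.200000, y=-0.200000:
  k1 = f(1.200000, -0.200000) = -0.340800
  k2 = f(1.395000, -0.266456) = -0.527823
  k3 = f(1.395000, -0.302925) = -0.600065
  k4 = f(1.590000, -0.434025) = -0.979942
  y ← -0.200000 + (0.39/6)·(k1 + 2k2 + 2k3 + k4) = -0.432474
y(1.59) ≈ -0.4325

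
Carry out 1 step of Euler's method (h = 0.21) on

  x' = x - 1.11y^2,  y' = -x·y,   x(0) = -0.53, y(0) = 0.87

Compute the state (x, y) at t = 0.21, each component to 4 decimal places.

-0.8177, 0.9668

Euler on (x,y): x_{n+1} = x_n + h·x', y_{n+1} = y_n + h·y'.
0.000000: (-0.530000, 0.870000); f=(-1.370159, 0.461100) → (-0.817733, 0.966831)
(x(0.21), y(0.21)) ≈ (-0.8177, 0.9668)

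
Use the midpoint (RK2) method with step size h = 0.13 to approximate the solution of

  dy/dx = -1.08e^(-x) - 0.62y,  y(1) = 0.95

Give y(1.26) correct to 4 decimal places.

0.7253

Midpoint: k1 = f(x_n, y_n); k2 = f(x_n + h/2, y_n + (h/2)·k1); y_{n+1} = y_n + h·k2.
x=1.000000, y=0.950000:
  k1 = f(1.000000, 0.950000) = -0.986310
  k2 = f(1.065000, 0.885890) = -0.921558
  y ← 0.950000 + 0.13·(-0.921558) = 0.830197
x=1.130000, y=0.830197:
  k1 = f(1.130000, 0.830197) = -0.863598
  k2 = f(1.195000, 0.774064) = -0.806840
  y ← 0.830197 + 0.13·(-0.806840) = 0.725308
y(1.26) ≈ 0.7253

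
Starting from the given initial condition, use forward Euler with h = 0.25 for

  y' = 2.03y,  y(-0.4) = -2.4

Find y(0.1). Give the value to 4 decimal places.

-5.4541

Euler: y_{n+1} = y_n + h·f(t_n, y_n).
t=-0.400000, y=-2.400000: f=-4.872000 → y ← -2.400000 + 0.25·(-4.872000) = -3.618000
t=-0.150000, y=-3.618000: f=-7.344540 → y ← -3.618000 + 0.25·(-7.344540) = -5.454135
y(0.1) ≈ -5.4541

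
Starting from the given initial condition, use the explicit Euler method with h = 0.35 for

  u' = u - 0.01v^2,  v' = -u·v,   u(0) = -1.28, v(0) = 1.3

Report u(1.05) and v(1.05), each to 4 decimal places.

Euler on (u,v): u_{n+1} = u_n + h·u', v_{n+1} = v_n + h·v'.
0.000000: (-1.280000, 1.300000); f=(-1.296900, 1.664000) → (-1.733915, 1.882400)
0.350000: (-1.733915, 1.882400); f=(-1.769349, 3.263922) → (-2.353187, 3.024773)
0.700000: (-2.353187, 3.024773); f=(-2.444680, 7.117856) → (-3.208825, 5.516022)
(u(1.05), v(1.05)) ≈ (-3.2088, 5.5160)

-3.2088, 5.5160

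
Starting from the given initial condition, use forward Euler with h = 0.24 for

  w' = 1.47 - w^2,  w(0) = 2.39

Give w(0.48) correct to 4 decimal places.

1.2730

Euler: w_{n+1} = w_n + h·f(s_n, w_n).
s=0.000000, w=2.390000: f=-4.242100 → w ← 2.390000 + 0.24·(-4.242100) = 1.371896
s=0.240000, w=1.371896: f=-0.412099 → w ← 1.371896 + 0.24·(-0.412099) = 1.272992
w(0.48) ≈ 1.2730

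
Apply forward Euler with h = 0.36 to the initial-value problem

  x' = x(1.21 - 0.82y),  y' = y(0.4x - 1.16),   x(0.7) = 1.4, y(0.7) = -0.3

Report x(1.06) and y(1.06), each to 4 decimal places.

2.1338, -0.2352

Euler on (x,y): x_{n+1} = x_n + h·x', y_{n+1} = y_n + h·y'.
0.700000: (1.400000, -0.300000); f=(2.038400, 0.180000) → (2.133824, -0.235200)
(x(1.06), y(1.06)) ≈ (2.1338, -0.2352)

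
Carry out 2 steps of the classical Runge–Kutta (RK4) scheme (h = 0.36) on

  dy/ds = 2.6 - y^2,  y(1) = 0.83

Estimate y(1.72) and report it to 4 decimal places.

RK4: k1 = f(s_n, y_n); k2 = f(s_n + h/2, y_n + (h/2)·k1); k3 = f(s_n + h/2, y_n + (h/2)·k2); k4 = f(s_n + h, y_n + h·k3); y_{n+1} = y_n + (h/6)·(k1 + 2k2 + 2k3 + k4).
s=1.000000, y=0.830000:
  k1 = f(1.000000, 0.830000) = 1.911100
  k2 = f(1.180000, 1.173998) = 1.221729
  k3 = f(1.180000, 1.049911) = 1.497687
  k4 = f(1.360000, 1.369167) = 0.725381
  y ← 0.830000 + (0.36/6)·(k1 + 2k2 + 2k3 + k4) = 1.314519
s=1.360000, y=1.314519:
  k1 = f(1.360000, 1.314519) = 0.872041
  k2 = f(1.540000, 1.471486) = 0.434729
  k3 = f(1.540000, 1.392770) = 0.660192
  k4 = f(1.720000, 1.552188) = 0.190713
  y ← 1.314519 + (0.36/6)·(k1 + 2k2 + 2k3 + k4) = 1.509674
y(1.72) ≈ 1.5097

1.5097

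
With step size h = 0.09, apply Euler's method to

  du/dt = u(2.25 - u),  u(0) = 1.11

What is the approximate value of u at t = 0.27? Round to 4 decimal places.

Euler: u_{n+1} = u_n + h·f(t_n, u_n).
t=0.000000, u=1.110000: f=1.265400 → u ← 1.110000 + 0.09·1.265400 = 1.223886
t=0.090000, u=1.223886: f=1.255847 → u ← 1.223886 + 0.09·1.255847 = 1.336912
t=0.180000, u=1.336912: f=1.220718 → u ← 1.336912 + 0.09·1.220718 = 1.446777
u(0.27) ≈ 1.4468

1.4468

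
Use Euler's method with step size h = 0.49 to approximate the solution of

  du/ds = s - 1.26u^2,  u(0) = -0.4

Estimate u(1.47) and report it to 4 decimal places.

Euler: u_{n+1} = u_n + h·f(s_n, u_n).
s=0.000000, u=-0.400000: f=-0.201600 → u ← -0.400000 + 0.49·(-0.201600) = -0.498784
s=0.490000, u=-0.498784: f=0.176530 → u ← -0.498784 + 0.49·0.176530 = -0.412284
s=0.980000, u=-0.412284: f=0.765827 → u ← -0.412284 + 0.49·0.765827 = -0.037029
u(1.47) ≈ -0.0370

-0.0370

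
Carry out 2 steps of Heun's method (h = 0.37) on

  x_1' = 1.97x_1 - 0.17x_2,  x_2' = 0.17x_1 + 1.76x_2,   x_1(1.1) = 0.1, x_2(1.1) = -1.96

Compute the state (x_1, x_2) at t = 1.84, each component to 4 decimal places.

1.1989, -6.7268

Heun on (x_1,x_2): k1 = f(t_n, state_n); k2 = f(t_n + h, state_n + h·k1); state_{n+1} = state_n + (h/2)·(k1 + k2).
1.100000: (0.100000, -1.960000)
  k1 = (0.530200, -3.432600)
  predictor → (0.296174, -3.230062)
  k2 = (1.132573, -5.634560)
  → (0.407613, -3.637425)
1.470000: (0.407613, -3.637425)
  k1 = (1.421360, -6.332573)
  predictor → (0.933516, -5.980476)
  k2 = (2.855708, -10.366941)
  → (1.198871, -6.726835)
(x_1(1.84), x_2(1.84)) ≈ (1.1989, -6.7268)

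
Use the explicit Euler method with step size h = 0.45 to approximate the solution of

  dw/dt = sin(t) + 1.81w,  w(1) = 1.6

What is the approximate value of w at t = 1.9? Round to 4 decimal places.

Euler: w_{n+1} = w_n + h·f(t_n, w_n).
t=1.000000, w=1.600000: f=3.737471 → w ← 1.600000 + 0.45·3.737471 = 3.281862
t=1.450000, w=3.281862: f=6.932883 → w ← 3.281862 + 0.45·6.932883 = 6.401659
w(1.9) ≈ 6.4017

6.4017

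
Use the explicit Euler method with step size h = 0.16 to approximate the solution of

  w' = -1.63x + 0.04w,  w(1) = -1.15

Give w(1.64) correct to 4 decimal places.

-2.4844

Euler: w_{n+1} = w_n + h·f(x_n, w_n).
x=1.000000, w=-1.150000: f=-1.676000 → w ← -1.150000 + 0.16·(-1.676000) = -1.418160
x=1.160000, w=-1.418160: f=-1.947526 → w ← -1.418160 + 0.16·(-1.947526) = -1.729764
x=1.320000, w=-1.729764: f=-2.220791 → w ← -1.729764 + 0.16·(-2.220791) = -2.085091
x=1.480000, w=-2.085091: f=-2.495804 → w ← -2.085091 + 0.16·(-2.495804) = -2.484419
w(1.64) ≈ -2.4844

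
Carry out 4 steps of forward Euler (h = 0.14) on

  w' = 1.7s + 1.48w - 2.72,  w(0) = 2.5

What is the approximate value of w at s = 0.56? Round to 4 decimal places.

3.4731

Euler: w_{n+1} = w_n + h·f(s_n, w_n).
s=0.000000, w=2.500000: f=0.980000 → w ← 2.500000 + 0.14·0.980000 = 2.637200
s=0.140000, w=2.637200: f=1.421056 → w ← 2.637200 + 0.14·1.421056 = 2.836148
s=0.280000, w=2.836148: f=1.953499 → w ← 2.836148 + 0.14·1.953499 = 3.109638
s=0.420000, w=3.109638: f=2.596264 → w ← 3.109638 + 0.14·2.596264 = 3.473115
w(0.56) ≈ 3.4731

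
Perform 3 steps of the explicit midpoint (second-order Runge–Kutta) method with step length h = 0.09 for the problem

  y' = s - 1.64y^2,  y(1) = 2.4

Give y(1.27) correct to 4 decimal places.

Midpoint: k1 = f(s_n, y_n); k2 = f(s_n + h/2, y_n + (h/2)·k1); y_{n+1} = y_n + h·k2.
s=1.000000, y=2.400000:
  k1 = f(1.000000, 2.400000) = -8.446400
  k2 = f(1.045000, 2.019912) = -5.646273
  y ← 2.400000 + 0.09·(-5.646273) = 1.891835
s=1.090000, y=1.891835:
  k1 = f(1.090000, 1.891835) = -4.779628
  k2 = f(1.135000, 1.676752) = -3.475857
  y ← 1.891835 + 0.09·(-3.475857) = 1.579008
s=1.180000, y=1.579008:
  k1 = f(1.180000, 1.579008) = -2.908958
  k2 = f(1.225000, 1.448105) = -2.214094
  y ← 1.579008 + 0.09·(-2.214094) = 1.379740
y(1.27) ≈ 1.3797

1.3797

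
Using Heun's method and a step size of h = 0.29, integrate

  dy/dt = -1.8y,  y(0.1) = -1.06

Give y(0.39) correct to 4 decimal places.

-0.6511

Heun: k1 = f(t_n, y_n); k2 = f(t_n + h, y_n + h·k1); y_{n+1} = y_n + (h/2)·(k1 + k2).
t=0.100000, y=-1.060000:
  k1 = f(0.100000, -1.060000) = 1.908000
  k2 = f(0.390000, -0.506680) = 0.912024
  y ← -1.060000 + (0.29/2)·(1.908000 + 0.912024) = -0.651097
y(0.39) ≈ -0.6511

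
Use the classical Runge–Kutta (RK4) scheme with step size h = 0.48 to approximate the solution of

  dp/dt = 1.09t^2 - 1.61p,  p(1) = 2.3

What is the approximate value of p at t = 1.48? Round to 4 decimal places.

RK4: k1 = f(t_n, p_n); k2 = f(t_n + h/2, p_n + (h/2)·k1); k3 = f(t_n + h/2, p_n + (h/2)·k2); k4 = f(t_n + h, p_n + h·k3); p_{n+1} = p_n + (h/6)·(k1 + 2k2 + 2k3 + k4).
t=1.000000, p=2.300000:
  k1 = f(1.000000, 2.300000) = -2.613000
  k2 = f(1.240000, 1.672880) = -1.017353
  k3 = f(1.240000, 2.055835) = -1.633911
  k4 = f(1.480000, 1.515723) = -0.052778
  p ← 2.300000 + (0.48/6)·(k1 + 2k2 + 2k3 + k4) = 1.662536
p(1.48) ≈ 1.6625

1.6625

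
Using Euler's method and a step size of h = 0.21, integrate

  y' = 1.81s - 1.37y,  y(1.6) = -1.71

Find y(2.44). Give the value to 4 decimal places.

1.5232

Euler: y_{n+1} = y_n + h·f(s_n, y_n).
s=1.600000, y=-1.710000: f=5.238700 → y ← -1.710000 + 0.21·5.238700 = -0.609873
s=1.810000, y=-0.609873: f=4.111626 → y ← -0.609873 + 0.21·4.111626 = 0.253568
s=2.020000, y=0.253568: f=3.308811 → y ← 0.253568 + 0.21·3.308811 = 0.948419
s=2.230000, y=0.948419: f=2.736966 → y ← 0.948419 + 0.21·2.736966 = 1.523182
y(2.44) ≈ 1.5232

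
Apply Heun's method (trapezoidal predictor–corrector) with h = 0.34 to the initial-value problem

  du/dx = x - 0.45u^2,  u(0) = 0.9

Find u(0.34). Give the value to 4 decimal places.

Heun: k1 = f(x_n, u_n); k2 = f(x_n + h, u_n + h·k1); u_{n+1} = u_n + (h/2)·(k1 + k2).
x=0.000000, u=0.900000:
  k1 = f(0.000000, 0.900000) = -0.364500
  k2 = f(0.340000, 0.776070) = 0.068972
  u ← 0.900000 + (0.34/2)·(-0.364500 + 0.068972) = 0.849760
u(0.34) ≈ 0.8498

0.8498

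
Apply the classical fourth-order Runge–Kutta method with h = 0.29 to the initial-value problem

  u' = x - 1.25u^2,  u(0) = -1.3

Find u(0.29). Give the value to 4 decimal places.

-2.3781

RK4: k1 = f(x_n, u_n); k2 = f(x_n + h/2, u_n + (h/2)·k1); k3 = f(x_n + h/2, u_n + (h/2)·k2); k4 = f(x_n + h, u_n + h·k3); u_{n+1} = u_n + (h/6)·(k1 + 2k2 + 2k3 + k4).
x=0.000000, u=-1.300000:
  k1 = f(0.000000, -1.300000) = -2.112500
  k2 = f(0.145000, -1.606313) = -3.080300
  k3 = f(0.145000, -1.746643) = -3.668454
  k4 = f(0.290000, -2.363852) = -6.694744
  u ← -1.300000 + (0.29/6)·(k1 + 2k2 + 2k3 + k4) = -2.378063
u(0.29) ≈ -2.3781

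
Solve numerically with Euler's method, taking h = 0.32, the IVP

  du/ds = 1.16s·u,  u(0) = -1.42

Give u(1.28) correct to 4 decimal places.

Euler: u_{n+1} = u_n + h·f(s_n, u_n).
s=0.000000, u=-1.420000: f=0.000000 → u ← -1.420000 + 0.32·0.000000 = -1.420000
s=0.320000, u=-1.420000: f=-0.527104 → u ← -1.420000 + 0.32·(-0.527104) = -1.588673
s=0.640000, u=-1.588673: f=-1.179431 → u ← -1.588673 + 0.32·(-1.179431) = -1.966091
s=0.960000, u=-1.966091: f=-2.189439 → u ← -1.966091 + 0.32·(-2.189439) = -2.666712
u(1.28) ≈ -2.6667

-2.6667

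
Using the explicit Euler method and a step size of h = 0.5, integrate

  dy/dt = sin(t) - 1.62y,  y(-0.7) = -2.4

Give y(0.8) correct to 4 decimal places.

Euler: y_{n+1} = y_n + h·f(t_n, y_n).
t=-0.700000, y=-2.400000: f=3.243782 → y ← -2.400000 + 0.5·3.243782 = -0.778109
t=-0.200000, y=-0.778109: f=1.061867 → y ← -0.778109 + 0.5·1.061867 = -0.247175
t=0.300000, y=-0.247175: f=0.695944 → y ← -0.247175 + 0.5·0.695944 = 0.100797
y(0.8) ≈ 0.1008

0.1008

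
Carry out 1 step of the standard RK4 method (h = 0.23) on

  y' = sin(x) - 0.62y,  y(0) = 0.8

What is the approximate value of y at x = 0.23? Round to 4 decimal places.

0.7188

RK4: k1 = f(x_n, y_n); k2 = f(x_n + h/2, y_n + (h/2)·k1); k3 = f(x_n + h/2, y_n + (h/2)·k2); k4 = f(x_n + h, y_n + h·k3); y_{n+1} = y_n + (h/6)·(k1 + 2k2 + 2k3 + k4).
x=0.000000, y=0.800000:
  k1 = f(0.000000, 0.800000) = -0.496000
  k2 = f(0.115000, 0.742960) = -0.345889
  k3 = f(0.115000, 0.760223) = -0.356591
  k4 = f(0.230000, 0.717984) = -0.217173
  y ← 0.800000 + (0.23/6)·(k1 + 2k2 + 2k3 + k4) = 0.718805
y(0.23) ≈ 0.7188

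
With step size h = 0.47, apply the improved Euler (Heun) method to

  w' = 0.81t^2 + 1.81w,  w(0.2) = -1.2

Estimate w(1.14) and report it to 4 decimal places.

Heun: k1 = f(t_n, w_n); k2 = f(t_n + h, w_n + h·k1); w_{n+1} = w_n + (h/2)·(k1 + k2).
t=0.200000, w=-1.200000:
  k1 = f(0.200000, -1.200000) = -2.139600
  k2 = f(0.670000, -2.205612) = -3.628549
  w ← -1.200000 + (0.47/2)·(-2.139600 + (-3.628549)) = -2.555515
t=0.670000, w=-2.555515:
  k1 = f(0.670000, -2.555515) = -4.261873
  k2 = f(1.140000, -4.558595) = -7.198381
  w ← -2.555515 + (0.47/2)·(-4.261873 + (-7.198381)) = -5.248675
w(1.14) ≈ -5.2487

-5.2487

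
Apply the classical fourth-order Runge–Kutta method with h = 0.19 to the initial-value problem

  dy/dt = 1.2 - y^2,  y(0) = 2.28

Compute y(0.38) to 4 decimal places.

1.4906

RK4: k1 = f(t_n, y_n); k2 = f(t_n + h/2, y_n + (h/2)·k1); k3 = f(t_n + h/2, y_n + (h/2)·k2); k4 = f(t_n + h, y_n + h·k3); y_{n+1} = y_n + (h/6)·(k1 + 2k2 + 2k3 + k4).
t=0.000000, y=2.280000:
  k1 = f(0.000000, 2.280000) = -3.998400
  k2 = f(0.095000, 1.900152) = -2.410578
  k3 = f(0.095000, 2.050995) = -3.006581
  k4 = f(0.190000, 1.708750) = -1.719825
  y ← 2.280000 + (0.19/6)·(k1 + 2k2 + 2k3 + k4) = 1.755836
t=0.190000, y=1.755836:
  k1 = f(0.190000, 1.755836) = -1.882961
  k2 = f(0.285000, 1.576955) = -1.286787
  k3 = f(0.285000, 1.633591) = -1.468621
  k4 = f(0.380000, 1.476798) = -0.980933
  y ← 1.755836 + (0.19/6)·(k1 + 2k2 + 2k3 + k4) = 1.490637
y(0.38) ≈ 1.4906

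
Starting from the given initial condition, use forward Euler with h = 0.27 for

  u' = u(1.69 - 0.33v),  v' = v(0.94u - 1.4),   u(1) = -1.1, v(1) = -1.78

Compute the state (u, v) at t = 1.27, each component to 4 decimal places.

-1.7764, -0.6102

Euler on (u,v): u_{n+1} = u_n + h·u', v_{n+1} = v_n + h·v'.
1.000000: (-1.100000, -1.780000); f=(-2.505140, 4.332520) → (-1.776388, -0.610220)
(u(1.27), v(1.27)) ≈ (-1.7764, -0.6102)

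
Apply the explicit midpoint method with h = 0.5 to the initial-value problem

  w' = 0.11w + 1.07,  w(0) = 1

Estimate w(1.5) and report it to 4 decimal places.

2.9234

Midpoint: k1 = f(x_n, w_n); k2 = f(x_n + h/2, w_n + (h/2)·k1); w_{n+1} = w_n + h·k2.
x=0.000000, w=1.000000:
  k1 = f(0.000000, 1.000000) = 1.180000
  k2 = f(0.250000, 1.295000) = 1.212450
  w ← 1.000000 + 0.5·1.212450 = 1.606225
x=0.500000, w=1.606225:
  k1 = f(0.500000, 1.606225) = 1.246685
  k2 = f(0.750000, 1.917896) = 1.280969
  w ← 1.606225 + 0.5·1.280969 = 2.246709
x=1.000000, w=2.246709:
  k1 = f(1.000000, 2.246709) = 1.317138
  k2 = f(1.250000, 2.575994) = 1.353359
  w ← 2.246709 + 0.5·1.353359 = 2.923389
w(1.5) ≈ 2.9234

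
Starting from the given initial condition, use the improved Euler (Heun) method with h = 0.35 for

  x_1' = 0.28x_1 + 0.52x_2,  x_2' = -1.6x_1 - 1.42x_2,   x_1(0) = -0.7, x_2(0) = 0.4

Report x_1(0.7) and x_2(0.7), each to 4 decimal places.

-0.6339, 0.6170

Heun on (x_1,x_2): k1 = f(x_n, state_n); k2 = f(x_n + h, state_n + h·k1); state_{n+1} = state_n + (h/2)·(k1 + k2).
0.000000: (-0.700000, 0.400000)
  k1 = (0.012000, 0.552000)
  predictor → (-0.695800, 0.593200)
  k2 = (0.113640, 0.270936)
  → (-0.678013, 0.544014)
0.350000: (-0.678013, 0.544014)
  k1 = (0.093044, 0.312321)
  predictor → (-0.645448, 0.653326)
  k2 = (0.159004, 0.104993)
  → (-0.633905, 0.617044)
(x_1(0.7), x_2(0.7)) ≈ (-0.6339, 0.6170)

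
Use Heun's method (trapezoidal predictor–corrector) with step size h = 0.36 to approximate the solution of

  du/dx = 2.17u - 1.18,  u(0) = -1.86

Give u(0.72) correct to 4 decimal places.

-9.9194

Heun: k1 = f(x_n, u_n); k2 = f(x_n + h, u_n + h·k1); u_{n+1} = u_n + (h/2)·(k1 + k2).
x=0.000000, u=-1.860000:
  k1 = f(0.000000, -1.860000) = -5.216200
  k2 = f(0.360000, -3.737832) = -9.291095
  u ← -1.860000 + (0.36/2)·(-5.216200 + (-9.291095)) = -4.471313
x=0.360000, u=-4.471313:
  k1 = f(0.360000, -4.471313) = -10.882750
  k2 = f(0.720000, -8.389103) = -19.384354
  u ← -4.471313 + (0.36/2)·(-10.882750 + (-19.384354)) = -9.919392
u(0.72) ≈ -9.9194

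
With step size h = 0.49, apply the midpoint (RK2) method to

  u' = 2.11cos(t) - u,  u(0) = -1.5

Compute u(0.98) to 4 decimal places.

0.4204

Midpoint: k1 = f(t_n, u_n); k2 = f(t_n + h/2, u_n + (h/2)·k1); u_{n+1} = u_n + h·k2.
t=0.000000, u=-1.500000:
  k1 = f(0.000000, -1.500000) = 3.610000
  k2 = f(0.245000, -0.615550) = 2.662540
  u ← -1.500000 + 0.49·2.662540 = -0.195356
t=0.490000, u=-0.195356:
  k1 = f(0.490000, -0.195356) = 2.057078
  k2 = f(0.735000, 0.308629) = 1.256634
  u ← -0.195356 + 0.49·1.256634 = 0.420395
u(0.98) ≈ 0.4204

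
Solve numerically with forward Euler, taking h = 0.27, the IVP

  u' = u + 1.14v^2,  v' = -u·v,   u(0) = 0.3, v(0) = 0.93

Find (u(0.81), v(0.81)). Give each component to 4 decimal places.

1.4826, 0.5060

Euler on (u,v): u_{n+1} = u_n + h·u', v_{n+1} = v_n + h·v'.
0.000000: (0.300000, 0.930000); f=(1.285986, -0.279000) → (0.647216, 0.854670)
0.270000: (0.647216, 0.854670); f=(1.479942, -0.553156) → (1.046800, 0.705318)
0.540000: (1.046800, 0.705318); f=(1.613920, -0.738327) → (1.482559, 0.505970)
(u(0.81), v(0.81)) ≈ (1.4826, 0.5060)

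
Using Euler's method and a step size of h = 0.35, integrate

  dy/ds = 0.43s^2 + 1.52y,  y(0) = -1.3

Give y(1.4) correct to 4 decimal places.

-6.8389

Euler: y_{n+1} = y_n + h·f(s_n, y_n).
s=0.000000, y=-1.300000: f=-1.976000 → y ← -1.300000 + 0.35·(-1.976000) = -1.991600
s=0.350000, y=-1.991600: f=-2.974557 → y ← -1.991600 + 0.35·(-2.974557) = -3.032695
s=0.700000, y=-3.032695: f=-4.398996 → y ← -3.032695 + 0.35·(-4.398996) = -4.572344
s=1.050000, y=-4.572344: f=-6.475887 → y ← -4.572344 + 0.35·(-6.475887) = -6.838904
y(1.4) ≈ -6.8389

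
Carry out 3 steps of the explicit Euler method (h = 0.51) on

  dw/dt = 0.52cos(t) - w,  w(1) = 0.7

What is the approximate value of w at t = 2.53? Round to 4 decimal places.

Euler: w_{n+1} = w_n + h·f(t_n, w_n).
t=1.000000, w=0.700000: f=-0.419043 → w ← 0.700000 + 0.51·(-0.419043) = 0.486288
t=1.510000, w=0.486288: f=-0.454694 → w ← 0.486288 + 0.51·(-0.454694) = 0.254394
t=2.020000, w=0.254394: f=-0.480204 → w ← 0.254394 + 0.51·(-0.480204) = 0.009491
w(2.53) ≈ 0.0095

0.0095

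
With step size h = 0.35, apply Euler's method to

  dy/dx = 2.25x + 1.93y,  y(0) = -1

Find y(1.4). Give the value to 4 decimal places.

-5.3567

Euler: y_{n+1} = y_n + h·f(x_n, y_n).
x=0.000000, y=-1.000000: f=-1.930000 → y ← -1.000000 + 0.35·(-1.930000) = -1.675500
x=0.350000, y=-1.675500: f=-2.446215 → y ← -1.675500 + 0.35·(-2.446215) = -2.531675
x=0.700000, y=-2.531675: f=-3.311133 → y ← -2.531675 + 0.35·(-3.311133) = -3.690572
x=1.050000, y=-3.690572: f=-4.760304 → y ← -3.690572 + 0.35·(-4.760304) = -5.356678
y(1.4) ≈ -5.3567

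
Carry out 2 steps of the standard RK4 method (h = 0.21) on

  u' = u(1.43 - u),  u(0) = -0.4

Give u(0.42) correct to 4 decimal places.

RK4: k1 = f(x_n, u_n); k2 = f(x_n + h/2, u_n + (h/2)·k1); k3 = f(x_n + h/2, u_n + (h/2)·k2); k4 = f(x_n + h, u_n + h·k3); u_{n+1} = u_n + (h/6)·(k1 + 2k2 + 2k3 + k4).
x=0.000000, u=-0.400000:
  k1 = f(0.000000, -0.400000) = -0.732000
  k2 = f(0.105000, -0.476860) = -0.909305
  k3 = f(0.105000, -0.495477) = -0.954030
  k4 = f(0.210000, -0.600346) = -1.218911
  u ← -0.400000 + (0.21/6)·(k1 + 2k2 + 2k3 + k4) = -0.598715
x=0.210000, u=-0.598715:
  k1 = f(0.210000, -0.598715) = -1.214623
  k2 = f(0.315000, -0.726251) = -1.565979
  k3 = f(0.315000, -0.763143) = -1.673682
  k4 = f(0.420000, -0.950189) = -2.261628
  u ← -0.598715 + (0.21/6)·(k1 + 2k2 + 2k3 + k4) = -0.947160
u(0.42) ≈ -0.9472

-0.9472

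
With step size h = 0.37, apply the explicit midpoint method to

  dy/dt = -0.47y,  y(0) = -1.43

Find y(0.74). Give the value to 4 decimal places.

-1.0119

Midpoint: k1 = f(t_n, y_n); k2 = f(t_n + h/2, y_n + (h/2)·k1); y_{n+1} = y_n + h·k2.
t=0.000000, y=-1.430000:
  k1 = f(0.000000, -1.430000) = 0.672100
  k2 = f(0.185000, -1.305662) = 0.613661
  y ← -1.430000 + 0.37·0.613661 = -1.202945
t=0.370000, y=-1.202945:
  k1 = f(0.370000, -1.202945) = 0.565384
  k2 = f(0.555000, -1.098349) = 0.516224
  y ← -1.202945 + 0.37·0.516224 = -1.011943
y(0.74) ≈ -1.0119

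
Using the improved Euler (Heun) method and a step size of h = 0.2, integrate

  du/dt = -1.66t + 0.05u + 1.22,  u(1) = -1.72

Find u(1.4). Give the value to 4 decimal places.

-2.0660

Heun: k1 = f(t_n, u_n); k2 = f(t_n + h, u_n + h·k1); u_{n+1} = u_n + (h/2)·(k1 + k2).
t=1.000000, u=-1.720000:
  k1 = f(1.000000, -1.720000) = -0.526000
  k2 = f(1.200000, -1.825200) = -0.863260
  u ← -1.720000 + (0.2/2)·(-0.526000 + (-0.863260)) = -1.858926
t=1.200000, u=-1.858926:
  k1 = f(1.200000, -1.858926) = -0.864946
  k2 = f(1.400000, -2.031915) = -1.205596
  u ← -1.858926 + (0.2/2)·(-0.864946 + (-1.205596)) = -2.065980
u(1.4) ≈ -2.0660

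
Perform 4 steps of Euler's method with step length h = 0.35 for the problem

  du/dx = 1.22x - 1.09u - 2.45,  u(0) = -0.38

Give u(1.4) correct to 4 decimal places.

-1.2840

Euler: u_{n+1} = u_n + h·f(x_n, u_n).
x=0.000000, u=-0.380000: f=-2.035800 → u ← -0.380000 + 0.35·(-2.035800) = -1.092530
x=0.350000, u=-1.092530: f=-0.832142 → u ← -1.092530 + 0.35·(-0.832142) = -1.383780
x=0.700000, u=-1.383780: f=-0.087680 → u ← -1.383780 + 0.35·(-0.087680) = -1.414468
x=1.050000, u=-1.414468: f=0.372770 → u ← -1.414468 + 0.35·0.372770 = -1.283998
u(1.4) ≈ -1.2840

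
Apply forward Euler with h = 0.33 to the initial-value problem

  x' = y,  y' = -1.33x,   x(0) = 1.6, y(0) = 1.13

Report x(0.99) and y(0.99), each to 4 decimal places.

1.9695, -1.3660

Euler on (x,y): x_{n+1} = x_n + h·x', y_{n+1} = y_n + h·y'.
0.000000: (1.600000, 1.130000); f=(1.130000, -2.128000) → (1.972900, 0.427760)
0.330000: (1.972900, 0.427760); f=(0.427760, -2.623957) → (2.114061, -0.438146)
0.660000: (2.114061, -0.438146); f=(-0.438146, -2.811701) → (1.969473, -1.366007)
(x(0.99), y(0.99)) ≈ (1.9695, -1.3660)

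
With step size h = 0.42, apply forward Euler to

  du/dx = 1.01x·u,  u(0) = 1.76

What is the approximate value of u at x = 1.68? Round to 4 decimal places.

Euler: u_{n+1} = u_n + h·f(x_n, u_n).
x=0.000000, u=1.760000: f=0.000000 → u ← 1.760000 + 0.42·0.000000 = 1.760000
x=0.420000, u=1.760000: f=0.746592 → u ← 1.760000 + 0.42·0.746592 = 2.073569
x=0.840000, u=2.073569: f=1.759216 → u ← 2.073569 + 0.42·1.759216 = 2.812439
x=1.260000, u=2.812439: f=3.579110 → u ← 2.812439 + 0.42·3.579110 = 4.315665
u(1.68) ≈ 4.3157

4.3157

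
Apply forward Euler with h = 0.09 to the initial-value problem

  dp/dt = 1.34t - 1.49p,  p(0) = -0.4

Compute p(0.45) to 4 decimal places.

Euler: p_{n+1} = p_n + h·f(t_n, p_n).
t=0.000000, p=-0.400000: f=0.596000 → p ← -0.400000 + 0.09·0.596000 = -0.346360
t=0.090000, p=-0.346360: f=0.636676 → p ← -0.346360 + 0.09·0.636676 = -0.289059
t=0.180000, p=-0.289059: f=0.671898 → p ← -0.289059 + 0.09·0.671898 = -0.228588
t=0.270000, p=-0.228588: f=0.702397 → p ← -0.228588 + 0.09·0.702397 = -0.165373
t=0.360000, p=-0.165373: f=0.728805 → p ← -0.165373 + 0.09·0.728805 = -0.099780
p(0.45) ≈ -0.0998

-0.0998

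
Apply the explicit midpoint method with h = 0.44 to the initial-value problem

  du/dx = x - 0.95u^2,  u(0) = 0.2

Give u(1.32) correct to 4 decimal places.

0.8219

Midpoint: k1 = f(x_n, u_n); k2 = f(x_n + h/2, u_n + (h/2)·k1); u_{n+1} = u_n + h·k2.
x=0.000000, u=0.200000:
  k1 = f(0.000000, 0.200000) = -0.038000
  k2 = f(0.220000, 0.191640) = 0.185110
  u ← 0.200000 + 0.44·0.185110 = 0.281449
x=0.440000, u=0.281449:
  k1 = f(0.440000, 0.281449) = 0.364747
  k2 = f(0.660000, 0.361693) = 0.535719
  u ← 0.281449 + 0.44·0.535719 = 0.517165
x=0.880000, u=0.517165:
  k1 = f(0.880000, 0.517165) = 0.625913
  k2 = f(1.100000, 0.654866) = 0.692593
  u ← 0.517165 + 0.44·0.692593 = 0.821906
u(1.32) ≈ 0.8219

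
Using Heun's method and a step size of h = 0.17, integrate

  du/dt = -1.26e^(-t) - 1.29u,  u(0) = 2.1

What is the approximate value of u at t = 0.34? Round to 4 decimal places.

1.0732

Heun: k1 = f(t_n, u_n); k2 = f(t_n + h, u_n + h·k1); u_{n+1} = u_n + (h/2)·(k1 + k2).
t=0.000000, u=2.100000:
  k1 = f(0.000000, 2.100000) = -3.969000
  k2 = f(0.170000, 1.425270) = -2.901616
  u ← 2.100000 + (0.17/2)·(-3.969000 + (-2.901616)) = 1.515998
t=0.170000, u=1.515998:
  k1 = f(0.170000, 1.515998) = -3.018655
  k2 = f(0.340000, 1.002826) = -2.190477
  u ← 1.515998 + (0.17/2)·(-3.018655 + (-2.190477)) = 1.073221
u(0.34) ≈ 1.0732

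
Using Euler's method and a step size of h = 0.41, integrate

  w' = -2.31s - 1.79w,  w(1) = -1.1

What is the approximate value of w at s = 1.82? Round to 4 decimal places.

Euler: w_{n+1} = w_n + h·f(s_n, w_n).
s=1.000000, w=-1.100000: f=-0.341000 → w ← -1.100000 + 0.41·(-0.341000) = -1.239810
s=1.410000, w=-1.239810: f=-1.037840 → w ← -1.239810 + 0.41·(-1.037840) = -1.665324
w(1.82) ≈ -1.6653

-1.6653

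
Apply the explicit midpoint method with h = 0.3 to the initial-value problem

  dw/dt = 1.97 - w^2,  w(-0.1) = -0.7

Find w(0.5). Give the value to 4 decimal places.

0.4096

Midpoint: k1 = f(t_n, w_n); k2 = f(t_n + h/2, w_n + (h/2)·k1); w_{n+1} = w_n + h·k2.
t=-0.100000, w=-0.700000:
  k1 = f(-0.100000, -0.700000) = 1.480000
  k2 = f(0.050000, -0.478000) = 1.741516
  w ← -0.700000 + 0.3·1.741516 = -0.177545
t=0.200000, w=-0.177545:
  k1 = f(0.200000, -0.177545) = 1.938478
  k2 = f(0.350000, 0.113226) = 1.957180
  w ← -0.177545 + 0.3·1.957180 = 0.409609
w(0.5) ≈ 0.4096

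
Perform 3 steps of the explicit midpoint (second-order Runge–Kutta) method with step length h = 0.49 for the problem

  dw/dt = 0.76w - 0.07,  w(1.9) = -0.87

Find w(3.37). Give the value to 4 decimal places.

-2.7912

Midpoint: k1 = f(t_n, w_n); k2 = f(t_n + h/2, w_n + (h/2)·k1); w_{n+1} = w_n + h·k2.
t=1.900000, w=-0.870000:
  k1 = f(1.900000, -0.870000) = -0.731200
  k2 = f(2.145000, -1.049144) = -0.867349
  w ← -0.870000 + 0.49·(-0.867349) = -1.295001
t=2.390000, w=-1.295001:
  k1 = f(2.390000, -1.295001) = -1.054201
  k2 = f(2.635000, -1.553280) = -1.250493
  w ← -1.295001 + 0.49·(-1.250493) = -1.907743
t=2.880000, w=-1.907743:
  k1 = f(2.880000, -1.907743) = -1.519885
  k2 = f(3.125000, -2.280115) = -1.802887
  w ← -1.907743 + 0.49·(-1.802887) = -2.791158
w(3.37) ≈ -2.7912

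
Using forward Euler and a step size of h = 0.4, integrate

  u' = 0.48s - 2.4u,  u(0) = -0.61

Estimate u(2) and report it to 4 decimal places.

Euler: u_{n+1} = u_n + h·f(s_n, u_n).
s=0.000000, u=-0.610000: f=1.464000 → u ← -0.610000 + 0.4·1.464000 = -0.024400
s=0.400000, u=-0.024400: f=0.250560 → u ← -0.024400 + 0.4·0.250560 = 0.075824
s=0.800000, u=0.075824: f=0.202022 → u ← 0.075824 + 0.4·0.202022 = 0.156633
s=1.200000, u=0.156633: f=0.200081 → u ← 0.156633 + 0.4·0.200081 = 0.236665
s=1.600000, u=0.236665: f=0.200003 → u ← 0.236665 + 0.4·0.200003 = 0.316667
u(2) ≈ 0.3167

0.3167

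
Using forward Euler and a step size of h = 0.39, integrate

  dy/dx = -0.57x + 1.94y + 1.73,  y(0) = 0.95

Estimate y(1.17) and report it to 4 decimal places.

8.7653

Euler: y_{n+1} = y_n + h·f(x_n, y_n).
x=0.000000, y=0.950000: f=3.573000 → y ← 0.950000 + 0.39·3.573000 = 2.343470
x=0.390000, y=2.343470: f=6.054032 → y ← 2.343470 + 0.39·6.054032 = 4.704542
x=0.780000, y=4.704542: f=10.412212 → y ← 4.704542 + 0.39·10.412212 = 8.765305
y(1.17) ≈ 8.7653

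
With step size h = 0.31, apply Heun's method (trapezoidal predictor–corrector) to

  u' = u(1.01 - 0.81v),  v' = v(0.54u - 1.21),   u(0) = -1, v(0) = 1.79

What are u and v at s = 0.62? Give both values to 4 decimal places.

-1.0922, 0.6603

Heun on (u,v): k1 = f(s_n, state_n); k2 = f(s_n + h, state_n + h·k1); state_{n+1} = state_n + (h/2)·(k1 + k2).
0.000000: (-1.000000, 1.790000)
  k1 = (0.439900, -3.132500)
  predictor → (-0.863631, 0.818925)
  k2 = (-0.299396, -1.372814)
  → (-0.978222, 1.091676)
0.310000: (-0.978222, 1.091676)
  k1 = (-0.123004, -1.897595)
  predictor → (-1.016353, 0.503422)
  k2 = (-0.612077, -0.885434)
  → (-1.092159, 0.660307)
(u(0.62), v(0.62)) ≈ (-1.0922, 0.6603)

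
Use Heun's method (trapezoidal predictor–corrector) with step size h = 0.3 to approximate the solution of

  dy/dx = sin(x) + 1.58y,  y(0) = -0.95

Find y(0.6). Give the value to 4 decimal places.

Heun: k1 = f(x_n, y_n); k2 = f(x_n + h, y_n + h·k1); y_{n+1} = y_n + (h/2)·(k1 + k2).
x=0.000000, y=-0.950000:
  k1 = f(0.000000, -0.950000) = -1.501000
  k2 = f(0.300000, -1.400300) = -1.916954
  y ← -0.950000 + (0.3/2)·(-1.501000 + (-1.916954)) = -1.462693
x=0.300000, y=-1.462693:
  k1 = f(0.300000, -1.462693) = -2.015535
  k2 = f(0.600000, -2.067354) = -2.701776
  y ← -1.462693 + (0.3/2)·(-2.015535 + (-2.701776)) = -2.170290
y(0.6) ≈ -2.1703

-2.1703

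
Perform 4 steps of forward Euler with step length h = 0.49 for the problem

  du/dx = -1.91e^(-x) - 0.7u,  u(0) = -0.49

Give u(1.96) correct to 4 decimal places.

Euler: u_{n+1} = u_n + h·f(x_n, u_n).
x=0.000000, u=-0.490000: f=-1.567000 → u ← -0.490000 + 0.49·(-1.567000) = -1.257830
x=0.490000, u=-1.257830: f=-0.289635 → u ← -1.257830 + 0.49·(-0.289635) = -1.399751
x=0.980000, u=-1.399751: f=0.262982 → u ← -1.399751 + 0.49·0.262982 = -1.270890
x=1.470000, u=-1.270890: f=0.450466 → u ← -1.270890 + 0.49·0.450466 = -1.050162
u(1.96) ≈ -1.0502

-1.0502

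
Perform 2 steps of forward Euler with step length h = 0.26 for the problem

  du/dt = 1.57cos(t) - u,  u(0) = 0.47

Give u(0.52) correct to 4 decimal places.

0.9539

Euler: u_{n+1} = u_n + h·f(t_n, u_n).
t=0.000000, u=0.470000: f=1.100000 → u ← 0.470000 + 0.26·1.100000 = 0.756000
t=0.260000, u=0.756000: f=0.761232 → u ← 0.756000 + 0.26·0.761232 = 0.953920
u(0.52) ≈ 0.9539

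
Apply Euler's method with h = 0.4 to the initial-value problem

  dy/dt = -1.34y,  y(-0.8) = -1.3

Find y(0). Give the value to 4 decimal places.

-0.2799

Euler: y_{n+1} = y_n + h·f(t_n, y_n).
t=-0.800000, y=-1.300000: f=1.742000 → y ← -1.300000 + 0.4·1.742000 = -0.603200
t=-0.400000, y=-0.603200: f=0.808288 → y ← -0.603200 + 0.4·0.808288 = -0.279885
y(0) ≈ -0.2799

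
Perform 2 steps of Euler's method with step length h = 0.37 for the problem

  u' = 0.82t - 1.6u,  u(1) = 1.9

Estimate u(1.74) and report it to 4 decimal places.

0.8557

Euler: u_{n+1} = u_n + h·f(t_n, u_n).
t=1.000000, u=1.900000: f=-2.220000 → u ← 1.900000 + 0.37·(-2.220000) = 1.078600
t=1.370000, u=1.078600: f=-0.602360 → u ← 1.078600 + 0.37·(-0.602360) = 0.855727
u(1.74) ≈ 0.8557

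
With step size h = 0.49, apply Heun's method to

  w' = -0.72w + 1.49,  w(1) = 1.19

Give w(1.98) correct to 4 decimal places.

Heun: k1 = f(s_n, w_n); k2 = f(s_n + h, w_n + h·k1); w_{n+1} = w_n + (h/2)·(k1 + k2).
s=1.000000, w=1.190000:
  k1 = f(1.000000, 1.190000) = 0.633200
  k2 = f(1.490000, 1.500268) = 0.409807
  w ← 1.190000 + (0.49/2)·(0.633200 + 0.409807) = 1.445537
s=1.490000, w=1.445537:
  k1 = f(1.490000, 1.445537) = 0.449214
  k2 = f(1.980000, 1.665651) = 0.290731
  w ← 1.445537 + (0.49/2)·(0.449214 + 0.290731) = 1.626823
w(1.98) ≈ 1.6268

1.6268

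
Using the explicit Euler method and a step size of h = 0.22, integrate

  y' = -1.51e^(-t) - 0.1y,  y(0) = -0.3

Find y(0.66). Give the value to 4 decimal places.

-1.0731

Euler: y_{n+1} = y_n + h·f(t_n, y_n).
t=0.000000, y=-0.300000: f=-1.480000 → y ← -0.300000 + 0.22·(-1.480000) = -0.625600
t=0.220000, y=-0.625600: f=-1.149243 → y ← -0.625600 + 0.22·(-1.149243) = -0.878434
t=0.440000, y=-0.878434: f=-0.884652 → y ← -0.878434 + 0.22·(-0.884652) = -1.073057
y(0.66) ≈ -1.0731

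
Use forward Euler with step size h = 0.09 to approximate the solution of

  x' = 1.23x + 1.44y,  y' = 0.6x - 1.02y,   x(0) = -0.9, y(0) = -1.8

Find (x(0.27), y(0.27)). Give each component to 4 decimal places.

-1.9701, -1.5347

Euler on (x,y): x_{n+1} = x_n + h·x', y_{n+1} = y_n + h·y'.
0.000000: (-0.900000, -1.800000); f=(-3.699000, 1.296000) → (-1.232910, -1.683360)
0.090000: (-1.232910, -1.683360); f=(-3.940518, 0.977281) → (-1.587557, -1.595405)
0.180000: (-1.587557, -1.595405); f=(-4.250077, 0.674779) → (-1.970064, -1.534675)
(x(0.27), y(0.27)) ≈ (-1.9701, -1.5347)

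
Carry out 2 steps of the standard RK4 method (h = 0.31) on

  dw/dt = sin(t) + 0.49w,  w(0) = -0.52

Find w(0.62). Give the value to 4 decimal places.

RK4: k1 = f(t_n, w_n); k2 = f(t_n + h/2, w_n + (h/2)·k1); k3 = f(t_n + h/2, w_n + (h/2)·k2); k4 = f(t_n + h, w_n + h·k3); w_{n+1} = w_n + (h/6)·(k1 + 2k2 + 2k3 + k4).
t=0.000000, w=-0.520000:
  k1 = f(0.000000, -0.520000) = -0.254800
  k2 = f(0.155000, -0.559494) = -0.119772
  k3 = f(0.155000, -0.538565) = -0.109517
  k4 = f(0.310000, -0.553950) = 0.033623
  w ← -0.520000 + (0.31/6)·(k1 + 2k2 + 2k3 + k4) = -0.555121
t=0.310000, w=-0.555121:
  k1 = f(0.310000, -0.555121) = 0.033050
  k2 = f(0.465000, -0.549998) = 0.178924
  k3 = f(0.465000, -0.527387) = 0.190003
  k4 = f(0.620000, -0.496220) = 0.337888
  w ← -0.555121 + (0.31/6)·(k1 + 2k2 + 2k3 + k4) = -0.497833
w(0.62) ≈ -0.4978

-0.4978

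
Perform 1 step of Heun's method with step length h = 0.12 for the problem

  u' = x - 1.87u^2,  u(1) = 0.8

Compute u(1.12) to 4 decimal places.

0.7878

Heun: k1 = f(x_n, u_n); k2 = f(x_n + h, u_n + h·k1); u_{n+1} = u_n + (h/2)·(k1 + k2).
x=1.000000, u=0.800000:
  k1 = f(1.000000, 0.800000) = -0.196800
  k2 = f(1.120000, 0.776384) = -0.007184
  u ← 0.800000 + (0.12/2)·(-0.196800 + (-0.007184)) = 0.787761
u(1.12) ≈ 0.7878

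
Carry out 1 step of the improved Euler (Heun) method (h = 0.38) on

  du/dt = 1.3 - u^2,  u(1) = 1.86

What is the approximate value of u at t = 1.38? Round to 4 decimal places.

1.4914

Heun: k1 = f(t_n, u_n); k2 = f(t_n + h, u_n + h·k1); u_{n+1} = u_n + (h/2)·(k1 + k2).
t=1.000000, u=1.860000:
  k1 = f(1.000000, 1.860000) = -2.159600
  k2 = f(1.380000, 1.039352) = 0.219747
  u ← 1.860000 + (0.38/2)·(-2.159600 + 0.219747) = 1.491428
u(1.38) ≈ 1.4914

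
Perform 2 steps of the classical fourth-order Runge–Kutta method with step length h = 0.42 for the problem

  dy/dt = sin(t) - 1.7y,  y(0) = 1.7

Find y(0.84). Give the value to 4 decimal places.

0.6258

RK4: k1 = f(t_n, y_n); k2 = f(t_n + h/2, y_n + (h/2)·k1); k3 = f(t_n + h/2, y_n + (h/2)·k2); k4 = f(t_n + h, y_n + h·k3); y_{n+1} = y_n + (h/6)·(k1 + 2k2 + 2k3 + k4).
t=0.000000, y=1.700000:
  k1 = f(0.000000, 1.700000) = -2.890000
  k2 = f(0.210000, 1.093100) = -1.649810
  k3 = f(0.210000, 1.353540) = -2.092558
  k4 = f(0.420000, 0.821126) = -0.988153
  y ← 1.700000 + (0.42/6)·(k1 + 2k2 + 2k3 + k4) = 0.904598
t=0.420000, y=0.904598:
  k1 = f(0.420000, 0.904598) = -1.130056
  k2 = f(0.630000, 0.667286) = -0.545242
  k3 = f(0.630000, 0.790097) = -0.754020
  k4 = f(0.840000, 0.587909) = -0.254803
  y ← 0.904598 + (0.42/6)·(k1 + 2k2 + 2k3 + k4) = 0.625761
y(0.84) ≈ 0.6258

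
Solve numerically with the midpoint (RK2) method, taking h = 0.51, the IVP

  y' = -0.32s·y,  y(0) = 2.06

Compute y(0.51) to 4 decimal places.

Midpoint: k1 = f(s_n, y_n); k2 = f(s_n + h/2, y_n + (h/2)·k1); y_{n+1} = y_n + h·k2.
s=0.000000, y=2.060000:
  k1 = f(0.000000, 2.060000) = 0.000000
  k2 = f(0.255000, 2.060000) = -0.168096
  y ← 2.060000 + 0.51·(-0.168096) = 1.974271
y(0.51) ≈ 1.9743

1.9743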